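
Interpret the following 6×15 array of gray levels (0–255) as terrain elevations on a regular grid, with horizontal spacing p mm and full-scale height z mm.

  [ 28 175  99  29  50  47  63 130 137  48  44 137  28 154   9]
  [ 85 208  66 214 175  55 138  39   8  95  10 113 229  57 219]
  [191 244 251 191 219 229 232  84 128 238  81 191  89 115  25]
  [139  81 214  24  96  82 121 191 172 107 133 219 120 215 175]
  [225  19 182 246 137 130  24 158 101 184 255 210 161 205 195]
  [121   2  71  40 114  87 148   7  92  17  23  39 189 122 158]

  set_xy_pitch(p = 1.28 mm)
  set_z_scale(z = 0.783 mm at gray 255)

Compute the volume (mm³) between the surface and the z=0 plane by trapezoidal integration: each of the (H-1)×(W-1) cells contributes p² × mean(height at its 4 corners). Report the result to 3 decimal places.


height_mm = gray/255 × 0.783; cell vol = 1.28² × mean(4 corners)
unit = 1.28² × 0.783 / (4×255) = 0.00125771 mm³ per gray-sum
row 0: Σ corner-gray over 14 cells = 5437  → 6.8382
row 1: Σ corner-gray over 14 cells = 7918  → 9.9586
row 2: Σ corner-gray over 14 cells = 8664  → 10.8968
row 3: Σ corner-gray over 14 cells = 8308  → 10.4491
row 4: Σ corner-gray over 14 cells = 6625  → 8.3323
Σ rows: total corner-gray = 36952  → 46.4750 mm³

46.475


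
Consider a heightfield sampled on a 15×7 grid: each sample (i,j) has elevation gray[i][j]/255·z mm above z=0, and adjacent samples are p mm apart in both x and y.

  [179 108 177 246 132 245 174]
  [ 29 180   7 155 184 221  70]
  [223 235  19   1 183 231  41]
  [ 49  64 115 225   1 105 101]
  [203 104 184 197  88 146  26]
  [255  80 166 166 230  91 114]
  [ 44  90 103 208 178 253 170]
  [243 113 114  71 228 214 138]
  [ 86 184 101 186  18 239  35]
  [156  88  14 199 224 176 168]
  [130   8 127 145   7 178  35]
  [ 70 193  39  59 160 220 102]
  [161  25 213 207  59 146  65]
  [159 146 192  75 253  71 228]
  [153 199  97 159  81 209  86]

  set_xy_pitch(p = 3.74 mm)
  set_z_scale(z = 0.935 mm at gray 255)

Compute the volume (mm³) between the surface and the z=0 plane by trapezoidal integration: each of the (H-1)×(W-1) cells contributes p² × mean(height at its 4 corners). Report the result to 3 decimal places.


height_mm = gray/255 × 0.935; cell vol = 3.74² × mean(4 corners)
unit = 3.74² × 0.935 / (4×255) = 0.012822 mm³ per gray-sum
row 0: Σ corner-gray over 6 cells = 3762  → 48.2362
row 1: Σ corner-gray over 6 cells = 3195  → 40.9662
row 2: Σ corner-gray over 6 cells = 2772  → 35.5425
row 3: Σ corner-gray over 6 cells = 2837  → 36.3759
row 4: Σ corner-gray over 6 cells = 3502  → 44.9025
row 5: Σ corner-gray over 6 cells = 3713  → 47.6080
row 6: Σ corner-gray over 6 cells = 3739  → 47.9413
row 7: Σ corner-gray over 6 cells = 3438  → 44.0819
row 8: Σ corner-gray over 6 cells = 3303  → 42.3510
row 9: Σ corner-gray over 6 cells = 2821  → 36.1708
row 10: Σ corner-gray over 6 cells = 2609  → 33.4525
row 11: Σ corner-gray over 6 cells = 3040  → 38.9788
row 12: Σ corner-gray over 6 cells = 3387  → 43.4280
row 13: Σ corner-gray over 6 cells = 3590  → 46.0309
Σ rows: total corner-gray = 45708  → 586.0665 mm³

586.066


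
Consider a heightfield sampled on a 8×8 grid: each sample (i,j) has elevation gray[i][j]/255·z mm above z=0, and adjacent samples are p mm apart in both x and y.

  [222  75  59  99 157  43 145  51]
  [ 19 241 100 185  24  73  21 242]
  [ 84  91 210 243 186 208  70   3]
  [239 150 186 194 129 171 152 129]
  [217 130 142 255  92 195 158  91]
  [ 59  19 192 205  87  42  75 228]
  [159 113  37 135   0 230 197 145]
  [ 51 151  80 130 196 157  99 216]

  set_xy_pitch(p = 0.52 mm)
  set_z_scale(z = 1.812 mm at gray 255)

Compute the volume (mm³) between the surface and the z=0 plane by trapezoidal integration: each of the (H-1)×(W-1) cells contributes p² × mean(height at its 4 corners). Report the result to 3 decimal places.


height_mm = gray/255 × 1.812; cell vol = 0.52² × mean(4 corners)
unit = 0.52² × 1.812 / (4×255) = 0.000480358 mm³ per gray-sum
row 0: Σ corner-gray over 7 cells = 2978  → 1.4305
row 1: Σ corner-gray over 7 cells = 3652  → 1.7543
row 2: Σ corner-gray over 7 cells = 4435  → 2.1304
row 3: Σ corner-gray over 7 cells = 4584  → 2.2020
row 4: Σ corner-gray over 7 cells = 3779  → 1.8153
row 5: Σ corner-gray over 7 cells = 3255  → 1.5636
row 6: Σ corner-gray over 7 cells = 3621  → 1.7394
Σ rows: total corner-gray = 26304  → 12.6353 mm³

12.635


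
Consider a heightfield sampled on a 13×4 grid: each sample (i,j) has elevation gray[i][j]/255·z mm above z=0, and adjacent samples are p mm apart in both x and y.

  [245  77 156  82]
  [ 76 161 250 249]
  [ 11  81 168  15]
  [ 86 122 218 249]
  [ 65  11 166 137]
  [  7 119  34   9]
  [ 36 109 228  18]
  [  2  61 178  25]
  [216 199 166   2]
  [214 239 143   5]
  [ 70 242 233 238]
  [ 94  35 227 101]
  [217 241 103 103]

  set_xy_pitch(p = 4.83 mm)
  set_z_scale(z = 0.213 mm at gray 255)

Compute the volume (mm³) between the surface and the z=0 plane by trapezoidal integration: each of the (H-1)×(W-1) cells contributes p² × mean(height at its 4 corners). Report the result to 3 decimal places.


93.589

height_mm = gray/255 × 0.213; cell vol = 4.83² × mean(4 corners)
unit = 4.83² × 0.213 / (4×255) = 0.00487162 mm³ per gray-sum
row 0: Σ corner-gray over 3 cells = 1940  → 9.4509
row 1: Σ corner-gray over 3 cells = 1671  → 8.1405
row 2: Σ corner-gray over 3 cells = 1539  → 7.4974
row 3: Σ corner-gray over 3 cells = 1571  → 7.6533
row 4: Σ corner-gray over 3 cells = 878  → 4.2773
row 5: Σ corner-gray over 3 cells = 1050  → 5.1152
row 6: Σ corner-gray over 3 cells = 1233  → 6.0067
row 7: Σ corner-gray over 3 cells = 1453  → 7.0785
row 8: Σ corner-gray over 3 cells = 1931  → 9.4071
row 9: Σ corner-gray over 3 cells = 2241  → 10.9173
row 10: Σ corner-gray over 3 cells = 1977  → 9.6312
row 11: Σ corner-gray over 3 cells = 1727  → 8.4133
Σ rows: total corner-gray = 19211  → 93.5888 mm³


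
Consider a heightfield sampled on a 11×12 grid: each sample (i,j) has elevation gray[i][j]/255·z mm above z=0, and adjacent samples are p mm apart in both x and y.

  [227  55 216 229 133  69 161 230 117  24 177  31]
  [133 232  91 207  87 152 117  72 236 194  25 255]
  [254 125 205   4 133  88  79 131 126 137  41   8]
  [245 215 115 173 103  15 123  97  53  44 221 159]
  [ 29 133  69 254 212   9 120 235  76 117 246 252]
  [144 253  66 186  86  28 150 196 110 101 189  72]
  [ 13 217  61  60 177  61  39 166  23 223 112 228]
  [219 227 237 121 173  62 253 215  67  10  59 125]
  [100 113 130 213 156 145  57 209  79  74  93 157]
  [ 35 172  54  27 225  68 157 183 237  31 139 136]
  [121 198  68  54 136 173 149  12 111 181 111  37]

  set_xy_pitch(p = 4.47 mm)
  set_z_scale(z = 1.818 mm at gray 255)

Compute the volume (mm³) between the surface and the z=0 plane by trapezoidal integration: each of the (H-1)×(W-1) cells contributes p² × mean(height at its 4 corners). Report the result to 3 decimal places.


2035.640

height_mm = gray/255 × 1.818; cell vol = 4.47² × mean(4 corners)
unit = 4.47² × 1.818 / (4×255) = 0.035613 mm³ per gray-sum
row 0: Σ corner-gray over 11 cells = 6294  → 224.1483
row 1: Σ corner-gray over 11 cells = 5614  → 199.9315
row 2: Σ corner-gray over 11 cells = 5122  → 182.4099
row 3: Σ corner-gray over 11 cells = 5945  → 211.7194
row 4: Σ corner-gray over 11 cells = 6169  → 219.6967
row 5: Σ corner-gray over 11 cells = 5465  → 194.6251
row 6: Σ corner-gray over 11 cells = 5711  → 203.3859
row 7: Σ corner-gray over 11 cells = 5987  → 213.2151
row 8: Σ corner-gray over 11 cells = 5552  → 197.7235
row 9: Σ corner-gray over 11 cells = 5301  → 188.7846
Σ rows: total corner-gray = 57160  → 2035.6400 mm³


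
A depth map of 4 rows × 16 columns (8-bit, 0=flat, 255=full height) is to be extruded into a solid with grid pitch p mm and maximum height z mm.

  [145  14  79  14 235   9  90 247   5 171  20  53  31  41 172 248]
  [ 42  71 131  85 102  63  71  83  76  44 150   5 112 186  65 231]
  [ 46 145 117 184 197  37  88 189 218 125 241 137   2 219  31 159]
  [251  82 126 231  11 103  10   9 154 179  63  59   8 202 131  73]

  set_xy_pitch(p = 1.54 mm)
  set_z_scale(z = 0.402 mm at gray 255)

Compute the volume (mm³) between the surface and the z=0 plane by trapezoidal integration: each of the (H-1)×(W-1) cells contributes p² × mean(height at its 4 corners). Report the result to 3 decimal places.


18.196

height_mm = gray/255 × 0.402; cell vol = 1.54² × mean(4 corners)
unit = 1.54² × 0.402 / (4×255) = 0.000934689 mm³ per gray-sum
row 0: Σ corner-gray over 15 cells = 5516  → 5.1557
row 1: Σ corner-gray over 15 cells = 6826  → 6.3802
row 2: Σ corner-gray over 15 cells = 7125  → 6.6597
Σ rows: total corner-gray = 19467  → 18.1956 mm³


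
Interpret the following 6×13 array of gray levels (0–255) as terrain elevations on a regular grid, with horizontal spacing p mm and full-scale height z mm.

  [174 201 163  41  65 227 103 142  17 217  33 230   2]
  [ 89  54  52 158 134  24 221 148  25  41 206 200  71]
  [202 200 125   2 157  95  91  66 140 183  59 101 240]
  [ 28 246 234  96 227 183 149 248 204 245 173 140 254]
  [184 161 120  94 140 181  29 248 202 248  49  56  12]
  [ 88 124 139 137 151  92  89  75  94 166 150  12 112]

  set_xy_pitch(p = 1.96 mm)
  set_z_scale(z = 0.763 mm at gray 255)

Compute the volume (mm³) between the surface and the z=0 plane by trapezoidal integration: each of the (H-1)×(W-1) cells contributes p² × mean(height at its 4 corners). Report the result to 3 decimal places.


93.371

height_mm = gray/255 × 0.763; cell vol = 1.96² × mean(4 corners)
unit = 1.96² × 0.763 / (4×255) = 0.00287367 mm³ per gray-sum
row 0: Σ corner-gray over 12 cells = 5740  → 16.4949
row 1: Σ corner-gray over 12 cells = 5566  → 15.9948
row 2: Σ corner-gray over 12 cells = 7452  → 21.4146
row 3: Σ corner-gray over 12 cells = 7824  → 22.4836
row 4: Σ corner-gray over 12 cells = 5910  → 16.9834
Σ rows: total corner-gray = 32492  → 93.3712 mm³


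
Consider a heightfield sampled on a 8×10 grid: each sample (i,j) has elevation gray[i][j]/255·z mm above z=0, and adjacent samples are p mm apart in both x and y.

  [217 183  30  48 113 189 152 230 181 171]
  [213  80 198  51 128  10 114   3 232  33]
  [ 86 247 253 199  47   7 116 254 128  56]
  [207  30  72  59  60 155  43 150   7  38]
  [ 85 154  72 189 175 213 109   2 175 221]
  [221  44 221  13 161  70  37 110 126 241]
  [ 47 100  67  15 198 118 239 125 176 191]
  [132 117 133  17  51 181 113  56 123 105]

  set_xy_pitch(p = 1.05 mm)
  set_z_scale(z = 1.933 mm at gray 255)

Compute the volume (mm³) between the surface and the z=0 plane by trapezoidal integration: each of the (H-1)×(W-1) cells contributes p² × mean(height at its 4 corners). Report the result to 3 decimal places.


62.565

height_mm = gray/255 × 1.933; cell vol = 1.05² × mean(4 corners)
unit = 1.05² × 1.933 / (4×255) = 0.00208935 mm³ per gray-sum
row 0: Σ corner-gray over 9 cells = 4518  → 9.4397
row 1: Σ corner-gray over 9 cells = 4522  → 9.4480
row 2: Σ corner-gray over 9 cells = 4041  → 8.4430
row 3: Σ corner-gray over 9 cells = 3881  → 8.1088
row 4: Σ corner-gray over 9 cells = 4510  → 9.4229
row 5: Σ corner-gray over 9 cells = 4340  → 9.0678
row 6: Σ corner-gray over 9 cells = 4133  → 8.6353
Σ rows: total corner-gray = 29945  → 62.5655 mm³


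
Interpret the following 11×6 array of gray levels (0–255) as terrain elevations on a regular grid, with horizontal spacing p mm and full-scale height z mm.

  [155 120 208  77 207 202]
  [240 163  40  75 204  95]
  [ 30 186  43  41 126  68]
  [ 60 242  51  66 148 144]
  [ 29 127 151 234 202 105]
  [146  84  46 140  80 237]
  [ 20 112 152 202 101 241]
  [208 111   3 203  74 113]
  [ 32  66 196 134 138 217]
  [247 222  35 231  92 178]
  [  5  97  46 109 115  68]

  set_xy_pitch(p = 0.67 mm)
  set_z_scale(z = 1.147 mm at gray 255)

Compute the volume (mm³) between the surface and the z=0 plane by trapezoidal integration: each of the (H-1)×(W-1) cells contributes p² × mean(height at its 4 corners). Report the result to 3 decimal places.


12.767

height_mm = gray/255 × 1.147; cell vol = 0.67² × mean(4 corners)
unit = 0.67² × 1.147 / (4×255) = 0.000504792 mm³ per gray-sum
row 0: Σ corner-gray over 5 cells = 2880  → 1.4538
row 1: Σ corner-gray over 5 cells = 2189  → 1.1050
row 2: Σ corner-gray over 5 cells = 2108  → 1.0641
row 3: Σ corner-gray over 5 cells = 2780  → 1.4033
row 4: Σ corner-gray over 5 cells = 2645  → 1.3352
row 5: Σ corner-gray over 5 cells = 2478  → 1.2509
row 6: Σ corner-gray over 5 cells = 2498  → 1.2610
row 7: Σ corner-gray over 5 cells = 2420  → 1.2216
row 8: Σ corner-gray over 5 cells = 2902  → 1.4649
row 9: Σ corner-gray over 5 cells = 2392  → 1.2075
Σ rows: total corner-gray = 25292  → 12.7672 mm³


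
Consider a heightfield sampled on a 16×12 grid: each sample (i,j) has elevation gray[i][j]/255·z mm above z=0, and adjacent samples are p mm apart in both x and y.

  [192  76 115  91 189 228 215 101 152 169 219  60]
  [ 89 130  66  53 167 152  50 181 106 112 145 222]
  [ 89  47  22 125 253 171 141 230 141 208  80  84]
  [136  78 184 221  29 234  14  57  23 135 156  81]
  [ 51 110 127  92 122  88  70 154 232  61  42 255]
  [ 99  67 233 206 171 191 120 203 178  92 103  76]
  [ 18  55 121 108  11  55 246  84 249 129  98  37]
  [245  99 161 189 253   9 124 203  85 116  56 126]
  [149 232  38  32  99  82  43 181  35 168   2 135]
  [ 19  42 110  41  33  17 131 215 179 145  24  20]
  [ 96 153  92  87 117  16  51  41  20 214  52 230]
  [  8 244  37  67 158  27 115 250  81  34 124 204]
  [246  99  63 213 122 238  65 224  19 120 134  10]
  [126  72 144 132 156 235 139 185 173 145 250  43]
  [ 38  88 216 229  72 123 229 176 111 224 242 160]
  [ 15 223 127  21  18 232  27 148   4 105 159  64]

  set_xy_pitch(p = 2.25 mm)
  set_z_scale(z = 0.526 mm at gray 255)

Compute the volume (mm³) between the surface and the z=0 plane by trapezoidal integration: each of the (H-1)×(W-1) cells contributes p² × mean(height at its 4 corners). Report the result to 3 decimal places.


211.247

height_mm = gray/255 × 0.526; cell vol = 2.25² × mean(4 corners)
unit = 2.25² × 0.526 / (4×255) = 0.00261066 mm³ per gray-sum
row 0: Σ corner-gray over 11 cells = 5997  → 15.6561
row 1: Σ corner-gray over 11 cells = 5644  → 14.7346
row 2: Σ corner-gray over 11 cells = 5488  → 14.3273
row 3: Σ corner-gray over 11 cells = 4981  → 13.0037
row 4: Σ corner-gray over 11 cells = 5805  → 15.1549
row 5: Σ corner-gray over 11 cells = 5670  → 14.8025
row 6: Σ corner-gray over 11 cells = 5328  → 13.9096
row 7: Σ corner-gray over 11 cells = 5069  → 13.2334
row 8: Σ corner-gray over 11 cells = 4021  → 10.4975
row 9: Σ corner-gray over 11 cells = 3925  → 10.2468
row 10: Σ corner-gray over 11 cells = 4498  → 11.7428
row 11: Σ corner-gray over 11 cells = 5336  → 13.9305
row 12: Σ corner-gray over 11 cells = 6281  → 16.3976
row 13: Σ corner-gray over 11 cells = 7049  → 18.4026
row 14: Σ corner-gray over 11 cells = 5825  → 15.2071
Σ rows: total corner-gray = 80917  → 211.2469 mm³


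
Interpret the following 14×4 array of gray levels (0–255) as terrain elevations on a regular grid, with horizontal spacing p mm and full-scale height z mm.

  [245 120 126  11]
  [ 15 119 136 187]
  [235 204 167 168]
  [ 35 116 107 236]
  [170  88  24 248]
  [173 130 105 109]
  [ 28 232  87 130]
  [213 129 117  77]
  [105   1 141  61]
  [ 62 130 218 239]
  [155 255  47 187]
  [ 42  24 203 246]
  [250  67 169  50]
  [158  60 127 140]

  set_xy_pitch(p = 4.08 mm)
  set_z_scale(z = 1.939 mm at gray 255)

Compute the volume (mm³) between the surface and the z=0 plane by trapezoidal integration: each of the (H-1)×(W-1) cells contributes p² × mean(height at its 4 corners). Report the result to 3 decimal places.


height_mm = gray/255 × 1.939; cell vol = 4.08² × mean(4 corners)
unit = 4.08² × 1.939 / (4×255) = 0.0316445 mm³ per gray-sum
row 0: Σ corner-gray over 3 cells = 1460  → 46.2009
row 1: Σ corner-gray over 3 cells = 1857  → 58.7638
row 2: Σ corner-gray over 3 cells = 1862  → 58.9220
row 3: Σ corner-gray over 3 cells = 1359  → 43.0048
row 4: Σ corner-gray over 3 cells = 1394  → 44.1124
row 5: Σ corner-gray over 3 cells = 1548  → 48.9857
row 6: Σ corner-gray over 3 cells = 1578  → 49.9350
row 7: Σ corner-gray over 3 cells = 1232  → 38.9860
row 8: Σ corner-gray over 3 cells = 1447  → 45.7896
row 9: Σ corner-gray over 3 cells = 1943  → 61.4852
row 10: Σ corner-gray over 3 cells = 1688  → 53.4159
row 11: Σ corner-gray over 3 cells = 1514  → 47.9097
row 12: Σ corner-gray over 3 cells = 1444  → 45.6946
Σ rows: total corner-gray = 20326  → 643.2057 mm³

643.206


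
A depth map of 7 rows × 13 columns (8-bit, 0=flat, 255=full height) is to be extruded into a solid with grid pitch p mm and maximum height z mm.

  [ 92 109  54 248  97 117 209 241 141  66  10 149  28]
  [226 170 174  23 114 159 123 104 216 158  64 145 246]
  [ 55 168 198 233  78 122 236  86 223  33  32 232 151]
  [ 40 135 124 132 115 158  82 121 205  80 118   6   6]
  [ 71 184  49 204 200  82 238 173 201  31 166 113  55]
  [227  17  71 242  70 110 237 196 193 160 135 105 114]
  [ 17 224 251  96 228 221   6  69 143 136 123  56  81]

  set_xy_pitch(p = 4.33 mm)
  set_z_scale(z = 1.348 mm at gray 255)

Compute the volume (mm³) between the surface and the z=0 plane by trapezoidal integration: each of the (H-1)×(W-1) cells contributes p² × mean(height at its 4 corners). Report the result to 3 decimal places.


960.493

height_mm = gray/255 × 1.348; cell vol = 4.33² × mean(4 corners)
unit = 4.33² × 1.348 / (4×255) = 0.024778 mm³ per gray-sum
row 0: Σ corner-gray over 12 cells = 6374  → 157.9347
row 1: Σ corner-gray over 12 cells = 6860  → 169.9768
row 2: Σ corner-gray over 12 cells = 6086  → 150.7987
row 3: Σ corner-gray over 12 cells = 6006  → 148.8164
row 4: Σ corner-gray over 12 cells = 6821  → 169.0105
row 5: Σ corner-gray over 12 cells = 6617  → 163.9557
Σ rows: total corner-gray = 38764  → 960.4928 mm³


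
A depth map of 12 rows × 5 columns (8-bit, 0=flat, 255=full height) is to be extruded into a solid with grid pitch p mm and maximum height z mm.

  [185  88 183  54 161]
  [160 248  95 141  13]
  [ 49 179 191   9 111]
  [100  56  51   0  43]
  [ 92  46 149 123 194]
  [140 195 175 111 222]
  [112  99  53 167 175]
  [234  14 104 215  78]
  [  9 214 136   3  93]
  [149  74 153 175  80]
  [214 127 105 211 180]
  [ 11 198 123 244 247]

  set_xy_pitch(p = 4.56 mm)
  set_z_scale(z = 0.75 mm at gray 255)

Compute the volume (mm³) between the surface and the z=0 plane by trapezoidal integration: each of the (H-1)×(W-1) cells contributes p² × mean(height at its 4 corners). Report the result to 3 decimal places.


height_mm = gray/255 × 0.75; cell vol = 4.56² × mean(4 corners)
unit = 4.56² × 0.75 / (4×255) = 0.0152894 mm³ per gray-sum
row 0: Σ corner-gray over 4 cells = 2137  → 32.6735
row 1: Σ corner-gray over 4 cells = 2059  → 31.4809
row 2: Σ corner-gray over 4 cells = 1275  → 19.4940
row 3: Σ corner-gray over 4 cells = 1279  → 19.5552
row 4: Σ corner-gray over 4 cells = 2246  → 34.3400
row 5: Σ corner-gray over 4 cells = 2249  → 34.3859
row 6: Σ corner-gray over 4 cells = 1903  → 29.0958
row 7: Σ corner-gray over 4 cells = 1786  → 27.3069
row 8: Σ corner-gray over 4 cells = 1841  → 28.1478
row 9: Σ corner-gray over 4 cells = 2313  → 35.3644
row 10: Σ corner-gray over 4 cells = 2668  → 40.7922
Σ rows: total corner-gray = 21756  → 332.6364 mm³

332.636


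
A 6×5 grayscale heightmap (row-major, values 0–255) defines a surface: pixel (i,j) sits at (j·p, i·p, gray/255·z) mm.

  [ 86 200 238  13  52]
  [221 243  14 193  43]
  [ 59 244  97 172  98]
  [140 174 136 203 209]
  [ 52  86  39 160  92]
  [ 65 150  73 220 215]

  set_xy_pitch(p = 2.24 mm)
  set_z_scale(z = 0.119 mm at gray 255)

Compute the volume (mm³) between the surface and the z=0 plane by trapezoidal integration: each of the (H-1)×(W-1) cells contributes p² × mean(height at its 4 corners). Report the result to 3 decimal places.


6.485

height_mm = gray/255 × 0.119; cell vol = 2.24² × mean(4 corners)
unit = 2.24² × 0.119 / (4×255) = 0.000585387 mm³ per gray-sum
row 0: Σ corner-gray over 4 cells = 2204  → 1.2902
row 1: Σ corner-gray over 4 cells = 2347  → 1.3739
row 2: Σ corner-gray over 4 cells = 2558  → 1.4974
row 3: Σ corner-gray over 4 cells = 2089  → 1.2229
row 4: Σ corner-gray over 4 cells = 1880  → 1.1005
Σ rows: total corner-gray = 11078  → 6.4849 mm³


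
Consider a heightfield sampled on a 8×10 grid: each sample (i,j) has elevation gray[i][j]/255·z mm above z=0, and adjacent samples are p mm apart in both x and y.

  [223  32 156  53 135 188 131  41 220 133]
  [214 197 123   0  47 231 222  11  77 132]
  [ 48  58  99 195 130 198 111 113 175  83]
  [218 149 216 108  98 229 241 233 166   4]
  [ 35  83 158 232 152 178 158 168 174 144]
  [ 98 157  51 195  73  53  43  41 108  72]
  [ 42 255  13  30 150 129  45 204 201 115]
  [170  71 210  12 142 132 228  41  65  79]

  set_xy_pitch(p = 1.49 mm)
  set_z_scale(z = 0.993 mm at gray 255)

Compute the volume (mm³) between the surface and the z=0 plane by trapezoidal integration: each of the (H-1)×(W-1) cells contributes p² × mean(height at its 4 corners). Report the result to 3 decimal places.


height_mm = gray/255 × 0.993; cell vol = 1.49² × mean(4 corners)
unit = 1.49² × 0.993 / (4×255) = 0.00216133 mm³ per gray-sum
row 0: Σ corner-gray over 9 cells = 4430  → 9.5747
row 1: Σ corner-gray over 9 cells = 4451  → 9.6201
row 2: Σ corner-gray over 9 cells = 5391  → 11.6517
row 3: Σ corner-gray over 9 cells = 5887  → 12.7238
row 4: Σ corner-gray over 9 cells = 4397  → 9.5034
row 5: Σ corner-gray over 9 cells = 3823  → 8.2628
row 6: Σ corner-gray over 9 cells = 4262  → 9.2116
Σ rows: total corner-gray = 32641  → 70.5481 mm³

70.548


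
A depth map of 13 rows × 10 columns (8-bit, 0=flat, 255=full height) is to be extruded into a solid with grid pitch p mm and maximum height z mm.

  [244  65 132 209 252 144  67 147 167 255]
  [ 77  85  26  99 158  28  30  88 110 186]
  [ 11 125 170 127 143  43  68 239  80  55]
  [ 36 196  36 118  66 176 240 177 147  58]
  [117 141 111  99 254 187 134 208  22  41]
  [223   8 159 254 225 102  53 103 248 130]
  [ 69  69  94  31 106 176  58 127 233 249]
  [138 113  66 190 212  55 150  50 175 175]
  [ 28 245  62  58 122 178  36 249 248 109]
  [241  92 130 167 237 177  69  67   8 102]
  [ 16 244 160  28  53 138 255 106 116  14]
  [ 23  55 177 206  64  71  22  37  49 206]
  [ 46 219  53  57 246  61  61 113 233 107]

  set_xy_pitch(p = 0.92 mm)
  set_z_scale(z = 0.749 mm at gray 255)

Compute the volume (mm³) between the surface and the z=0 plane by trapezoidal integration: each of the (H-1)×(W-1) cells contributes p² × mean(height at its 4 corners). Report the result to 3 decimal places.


33.169

height_mm = gray/255 × 0.749; cell vol = 0.92² × mean(4 corners)
unit = 0.92² × 0.749 / (4×255) = 0.000621523 mm³ per gray-sum
row 0: Σ corner-gray over 9 cells = 4376  → 2.7198
row 1: Σ corner-gray over 9 cells = 3567  → 2.2170
row 2: Σ corner-gray over 9 cells = 4462  → 2.7732
row 3: Σ corner-gray over 9 cells = 4876  → 3.0305
row 4: Σ corner-gray over 9 cells = 5127  → 3.1865
row 5: Σ corner-gray over 9 cells = 4763  → 2.9603
row 6: Σ corner-gray over 9 cells = 4441  → 2.7602
row 7: Σ corner-gray over 9 cells = 4868  → 3.0256
row 8: Σ corner-gray over 9 cells = 4770  → 2.9647
row 9: Σ corner-gray over 9 cells = 4467  → 2.7763
row 10: Σ corner-gray over 9 cells = 3821  → 2.3748
row 11: Σ corner-gray over 9 cells = 3830  → 2.3804
Σ rows: total corner-gray = 53368  → 33.1694 mm³


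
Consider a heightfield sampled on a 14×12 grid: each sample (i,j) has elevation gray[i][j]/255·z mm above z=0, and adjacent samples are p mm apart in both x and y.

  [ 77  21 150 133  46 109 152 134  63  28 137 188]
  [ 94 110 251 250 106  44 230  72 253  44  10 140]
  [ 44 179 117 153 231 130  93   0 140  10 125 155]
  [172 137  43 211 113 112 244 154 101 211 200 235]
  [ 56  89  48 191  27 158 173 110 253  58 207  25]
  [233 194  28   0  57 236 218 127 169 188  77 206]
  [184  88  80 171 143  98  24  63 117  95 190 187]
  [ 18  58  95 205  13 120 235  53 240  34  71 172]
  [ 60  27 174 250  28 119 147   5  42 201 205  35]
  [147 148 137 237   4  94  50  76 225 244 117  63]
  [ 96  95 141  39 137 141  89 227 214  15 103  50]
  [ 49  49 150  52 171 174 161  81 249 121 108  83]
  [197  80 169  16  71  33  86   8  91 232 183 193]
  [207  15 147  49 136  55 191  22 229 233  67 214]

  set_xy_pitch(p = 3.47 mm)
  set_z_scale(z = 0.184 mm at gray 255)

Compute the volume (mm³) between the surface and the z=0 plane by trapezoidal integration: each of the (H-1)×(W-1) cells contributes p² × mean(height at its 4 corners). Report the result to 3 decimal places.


height_mm = gray/255 × 0.184; cell vol = 3.47² × mean(4 corners)
unit = 3.47² × 0.184 / (4×255) = 0.00217208 mm³ per gray-sum
row 0: Σ corner-gray over 11 cells = 5185  → 11.2623
row 1: Σ corner-gray over 11 cells = 5529  → 12.0095
row 2: Σ corner-gray over 11 cells = 6014  → 13.0629
row 3: Σ corner-gray over 11 cells = 6168  → 13.3974
row 4: Σ corner-gray over 11 cells = 5736  → 12.4591
row 5: Σ corner-gray over 11 cells = 5536  → 12.0247
row 6: Σ corner-gray over 11 cells = 4947  → 10.7453
row 7: Σ corner-gray over 11 cells = 4929  → 10.7062
row 8: Σ corner-gray over 11 cells = 5365  → 11.6532
row 9: Σ corner-gray over 11 cells = 5422  → 11.7770
row 10: Σ corner-gray over 11 cells = 5312  → 11.5381
row 11: Σ corner-gray over 11 cells = 5092  → 11.0603
row 12: Σ corner-gray over 11 cells = 5037  → 10.9408
Σ rows: total corner-gray = 70272  → 152.6367 mm³

152.637


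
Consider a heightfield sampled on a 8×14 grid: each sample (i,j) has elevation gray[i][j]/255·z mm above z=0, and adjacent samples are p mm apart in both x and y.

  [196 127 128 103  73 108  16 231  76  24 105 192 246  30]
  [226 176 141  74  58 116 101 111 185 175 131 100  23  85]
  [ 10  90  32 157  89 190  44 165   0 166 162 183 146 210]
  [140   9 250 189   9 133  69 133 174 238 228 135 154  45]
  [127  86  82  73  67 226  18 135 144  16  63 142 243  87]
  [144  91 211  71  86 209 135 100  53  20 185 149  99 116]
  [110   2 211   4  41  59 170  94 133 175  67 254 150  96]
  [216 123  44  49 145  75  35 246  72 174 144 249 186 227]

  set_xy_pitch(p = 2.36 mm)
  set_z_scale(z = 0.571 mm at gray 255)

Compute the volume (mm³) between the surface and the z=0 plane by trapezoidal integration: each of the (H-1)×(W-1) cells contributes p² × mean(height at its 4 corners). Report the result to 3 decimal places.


height_mm = gray/255 × 0.571; cell vol = 2.36² × mean(4 corners)
unit = 2.36² × 0.571 / (4×255) = 0.00311788 mm³ per gray-sum
row 0: Σ corner-gray over 13 cells = 6177  → 19.2592
row 1: Σ corner-gray over 13 cells = 6161  → 19.2093
row 2: Σ corner-gray over 13 cells = 6695  → 20.8742
row 3: Σ corner-gray over 13 cells = 6431  → 20.0511
row 4: Σ corner-gray over 13 cells = 5882  → 18.3394
row 5: Σ corner-gray over 13 cells = 6004  → 18.7198
row 6: Σ corner-gray over 13 cells = 6453  → 20.1197
Σ rows: total corner-gray = 43803  → 136.5727 mm³

136.573


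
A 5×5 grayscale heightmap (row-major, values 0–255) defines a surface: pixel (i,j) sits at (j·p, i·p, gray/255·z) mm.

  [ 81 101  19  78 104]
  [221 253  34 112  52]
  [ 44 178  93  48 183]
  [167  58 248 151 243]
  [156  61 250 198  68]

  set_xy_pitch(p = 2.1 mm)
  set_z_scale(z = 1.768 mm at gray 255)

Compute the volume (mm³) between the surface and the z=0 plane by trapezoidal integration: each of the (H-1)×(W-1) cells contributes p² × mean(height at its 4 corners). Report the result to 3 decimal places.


height_mm = gray/255 × 1.768; cell vol = 2.1² × mean(4 corners)
unit = 2.1² × 1.768 / (4×255) = 0.007644 mm³ per gray-sum
row 0: Σ corner-gray over 4 cells = 1652  → 12.6279
row 1: Σ corner-gray over 4 cells = 1936  → 14.7988
row 2: Σ corner-gray over 4 cells = 2189  → 16.7327
row 3: Σ corner-gray over 4 cells = 2566  → 19.6145
Σ rows: total corner-gray = 8343  → 63.7739 mm³

63.774


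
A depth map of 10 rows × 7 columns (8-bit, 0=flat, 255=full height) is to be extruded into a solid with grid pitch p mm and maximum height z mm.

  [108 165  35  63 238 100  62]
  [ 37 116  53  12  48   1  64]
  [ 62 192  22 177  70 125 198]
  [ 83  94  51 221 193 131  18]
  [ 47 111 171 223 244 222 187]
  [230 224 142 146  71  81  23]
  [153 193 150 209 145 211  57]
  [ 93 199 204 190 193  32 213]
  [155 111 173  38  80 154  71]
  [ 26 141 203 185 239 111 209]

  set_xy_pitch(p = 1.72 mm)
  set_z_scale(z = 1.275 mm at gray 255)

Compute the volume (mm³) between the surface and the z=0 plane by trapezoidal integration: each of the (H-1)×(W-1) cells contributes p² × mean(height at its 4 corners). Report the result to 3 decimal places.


105.167

height_mm = gray/255 × 1.275; cell vol = 1.72² × mean(4 corners)
unit = 1.72² × 1.275 / (4×255) = 0.003698 mm³ per gray-sum
row 0: Σ corner-gray over 6 cells = 1933  → 7.1482
row 1: Σ corner-gray over 6 cells = 1993  → 7.3701
row 2: Σ corner-gray over 6 cells = 2913  → 10.7723
row 3: Σ corner-gray over 6 cells = 3657  → 13.5236
row 4: Σ corner-gray over 6 cells = 3757  → 13.8934
row 5: Σ corner-gray over 6 cells = 3607  → 13.3387
row 6: Σ corner-gray over 6 cells = 3968  → 14.6737
row 7: Σ corner-gray over 6 cells = 3280  → 12.1294
row 8: Σ corner-gray over 6 cells = 3331  → 12.3180
Σ rows: total corner-gray = 28439  → 105.1674 mm³


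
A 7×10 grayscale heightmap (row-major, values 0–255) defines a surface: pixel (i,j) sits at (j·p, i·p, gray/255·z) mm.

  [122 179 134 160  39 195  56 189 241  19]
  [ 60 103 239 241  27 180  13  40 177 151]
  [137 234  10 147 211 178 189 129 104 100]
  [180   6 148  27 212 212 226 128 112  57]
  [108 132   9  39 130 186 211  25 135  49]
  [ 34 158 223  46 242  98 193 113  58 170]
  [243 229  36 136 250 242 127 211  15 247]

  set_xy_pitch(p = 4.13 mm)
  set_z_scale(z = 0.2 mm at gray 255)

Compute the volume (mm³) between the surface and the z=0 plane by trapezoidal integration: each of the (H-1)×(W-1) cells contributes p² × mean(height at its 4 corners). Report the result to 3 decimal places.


96.204

height_mm = gray/255 × 0.2; cell vol = 4.13² × mean(4 corners)
unit = 4.13² × 0.2 / (4×255) = 0.00334449 mm³ per gray-sum
row 0: Σ corner-gray over 9 cells = 4778  → 15.9800
row 1: Σ corner-gray over 9 cells = 4892  → 16.3612
row 2: Σ corner-gray over 9 cells = 5020  → 16.7893
row 3: Σ corner-gray over 9 cells = 4270  → 14.2810
row 4: Σ corner-gray over 9 cells = 4357  → 14.5719
row 5: Σ corner-gray over 9 cells = 5448  → 18.2208
Σ rows: total corner-gray = 28765  → 96.2043 mm³


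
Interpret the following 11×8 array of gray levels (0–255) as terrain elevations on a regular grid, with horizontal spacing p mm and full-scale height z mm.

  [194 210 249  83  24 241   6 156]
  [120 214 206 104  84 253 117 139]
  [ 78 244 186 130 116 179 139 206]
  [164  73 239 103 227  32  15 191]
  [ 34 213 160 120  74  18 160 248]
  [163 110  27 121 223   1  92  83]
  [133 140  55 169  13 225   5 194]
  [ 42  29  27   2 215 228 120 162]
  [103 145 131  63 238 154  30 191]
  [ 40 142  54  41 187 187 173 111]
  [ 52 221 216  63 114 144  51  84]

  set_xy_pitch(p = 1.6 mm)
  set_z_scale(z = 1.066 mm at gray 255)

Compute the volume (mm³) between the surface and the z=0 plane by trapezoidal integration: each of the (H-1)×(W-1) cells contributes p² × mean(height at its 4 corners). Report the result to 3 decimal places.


height_mm = gray/255 × 1.066; cell vol = 1.6² × mean(4 corners)
unit = 1.6² × 1.066 / (4×255) = 0.00267545 mm³ per gray-sum
row 0: Σ corner-gray over 7 cells = 4191  → 11.2128
row 1: Σ corner-gray over 7 cells = 4487  → 12.0047
row 2: Σ corner-gray over 7 cells = 4005  → 10.7152
row 3: Σ corner-gray over 7 cells = 3505  → 9.3775
row 4: Σ corner-gray over 7 cells = 3166  → 8.4705
row 5: Σ corner-gray over 7 cells = 2935  → 7.8524
row 6: Σ corner-gray over 7 cells = 2987  → 7.9916
row 7: Σ corner-gray over 7 cells = 3262  → 8.7273
row 8: Σ corner-gray over 7 cells = 3535  → 9.4577
row 9: Σ corner-gray over 7 cells = 3473  → 9.2918
Σ rows: total corner-gray = 35546  → 95.1016 mm³

95.102


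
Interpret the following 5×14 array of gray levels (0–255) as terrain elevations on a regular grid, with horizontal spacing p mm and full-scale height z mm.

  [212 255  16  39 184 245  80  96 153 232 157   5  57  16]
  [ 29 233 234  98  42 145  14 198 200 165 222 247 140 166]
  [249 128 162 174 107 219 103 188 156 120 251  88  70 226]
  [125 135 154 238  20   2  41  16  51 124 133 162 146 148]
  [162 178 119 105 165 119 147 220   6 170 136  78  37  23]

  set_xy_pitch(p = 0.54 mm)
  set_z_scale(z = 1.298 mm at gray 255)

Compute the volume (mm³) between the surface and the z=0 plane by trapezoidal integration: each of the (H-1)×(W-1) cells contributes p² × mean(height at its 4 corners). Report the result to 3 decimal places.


10.390

height_mm = gray/255 × 1.298; cell vol = 0.54² × mean(4 corners)
unit = 0.54² × 1.298 / (4×255) = 0.000371075 mm³ per gray-sum
row 0: Σ corner-gray over 13 cells = 7337  → 2.7226
row 1: Σ corner-gray over 13 cells = 8078  → 2.9975
row 2: Σ corner-gray over 13 cells = 6724  → 2.4951
row 3: Σ corner-gray over 13 cells = 5862  → 2.1752
Σ rows: total corner-gray = 28001  → 10.3905 mm³


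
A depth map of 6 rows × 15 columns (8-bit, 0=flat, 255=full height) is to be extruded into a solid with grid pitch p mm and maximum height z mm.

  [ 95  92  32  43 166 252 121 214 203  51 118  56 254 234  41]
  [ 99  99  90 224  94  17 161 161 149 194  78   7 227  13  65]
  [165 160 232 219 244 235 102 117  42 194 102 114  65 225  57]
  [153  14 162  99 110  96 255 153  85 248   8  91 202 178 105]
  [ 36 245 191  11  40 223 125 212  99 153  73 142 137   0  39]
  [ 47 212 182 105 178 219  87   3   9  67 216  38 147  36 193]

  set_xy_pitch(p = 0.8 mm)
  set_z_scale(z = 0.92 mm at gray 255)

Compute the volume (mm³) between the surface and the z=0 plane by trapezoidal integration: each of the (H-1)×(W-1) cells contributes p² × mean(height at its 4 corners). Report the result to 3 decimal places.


20.869

height_mm = gray/255 × 0.92; cell vol = 0.8² × mean(4 corners)
unit = 0.8² × 0.92 / (4×255) = 0.000577255 mm³ per gray-sum
row 0: Σ corner-gray over 14 cells = 7000  → 4.0408
row 1: Σ corner-gray over 14 cells = 7516  → 4.3386
row 2: Σ corner-gray over 14 cells = 7984  → 4.6088
row 3: Σ corner-gray over 14 cells = 7037  → 4.0621
row 4: Σ corner-gray over 14 cells = 6615  → 3.8185
Σ rows: total corner-gray = 36152  → 20.8689 mm³


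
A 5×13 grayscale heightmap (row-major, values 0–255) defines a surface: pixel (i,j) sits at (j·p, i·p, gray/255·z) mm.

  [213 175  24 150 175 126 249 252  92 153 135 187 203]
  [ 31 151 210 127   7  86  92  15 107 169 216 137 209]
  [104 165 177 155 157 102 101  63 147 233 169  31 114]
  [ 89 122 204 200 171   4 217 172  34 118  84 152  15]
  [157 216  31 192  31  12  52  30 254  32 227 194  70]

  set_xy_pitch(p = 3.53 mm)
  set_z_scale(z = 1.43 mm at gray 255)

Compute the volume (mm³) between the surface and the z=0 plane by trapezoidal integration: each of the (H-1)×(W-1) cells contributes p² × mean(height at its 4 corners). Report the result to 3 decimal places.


435.432

height_mm = gray/255 × 1.43; cell vol = 3.53² × mean(4 corners)
unit = 3.53² × 1.43 / (4×255) = 0.0174697 mm³ per gray-sum
row 0: Σ corner-gray over 12 cells = 6726  → 117.5012
row 1: Σ corner-gray over 12 cells = 6092  → 106.4254
row 2: Σ corner-gray over 12 cells = 6278  → 109.6747
row 3: Σ corner-gray over 12 cells = 5829  → 101.8308
Σ rows: total corner-gray = 24925  → 435.4321 mm³


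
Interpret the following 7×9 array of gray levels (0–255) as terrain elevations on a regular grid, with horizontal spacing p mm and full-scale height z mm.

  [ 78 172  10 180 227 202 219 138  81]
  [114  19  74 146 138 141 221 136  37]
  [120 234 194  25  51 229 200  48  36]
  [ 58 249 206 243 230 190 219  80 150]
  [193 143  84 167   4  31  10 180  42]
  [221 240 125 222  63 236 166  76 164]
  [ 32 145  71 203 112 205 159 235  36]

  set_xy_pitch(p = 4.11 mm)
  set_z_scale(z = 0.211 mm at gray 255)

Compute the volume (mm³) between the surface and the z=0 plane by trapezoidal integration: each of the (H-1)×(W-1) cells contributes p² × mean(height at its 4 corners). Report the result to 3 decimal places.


height_mm = gray/255 × 0.211; cell vol = 4.11² × mean(4 corners)
unit = 4.11² × 0.211 / (4×255) = 0.00349435 mm³ per gray-sum
row 0: Σ corner-gray over 8 cells = 4356  → 15.2214
row 1: Σ corner-gray over 8 cells = 4019  → 14.0438
row 2: Σ corner-gray over 8 cells = 5160  → 18.0308
row 3: Σ corner-gray over 8 cells = 4515  → 15.7770
row 4: Σ corner-gray over 8 cells = 4114  → 14.3757
row 5: Σ corner-gray over 8 cells = 4969  → 17.3634
Σ rows: total corner-gray = 27133  → 94.8121 mm³

94.812


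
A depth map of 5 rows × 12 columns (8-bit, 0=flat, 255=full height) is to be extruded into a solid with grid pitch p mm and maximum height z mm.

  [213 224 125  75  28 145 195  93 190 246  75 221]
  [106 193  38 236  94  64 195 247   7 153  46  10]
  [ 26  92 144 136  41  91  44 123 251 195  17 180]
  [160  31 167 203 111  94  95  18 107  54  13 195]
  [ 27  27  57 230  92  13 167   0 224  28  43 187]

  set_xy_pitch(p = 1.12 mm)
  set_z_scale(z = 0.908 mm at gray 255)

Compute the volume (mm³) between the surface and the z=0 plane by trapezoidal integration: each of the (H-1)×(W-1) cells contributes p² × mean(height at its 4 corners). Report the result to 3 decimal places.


22.061

height_mm = gray/255 × 0.908; cell vol = 1.12² × mean(4 corners)
unit = 1.12² × 0.908 / (4×255) = 0.00111666 mm³ per gray-sum
row 0: Σ corner-gray over 11 cells = 5888  → 6.5749
row 1: Σ corner-gray over 11 cells = 5136  → 5.7352
row 2: Σ corner-gray over 11 cells = 4615  → 5.1534
row 3: Σ corner-gray over 11 cells = 4117  → 4.5973
Σ rows: total corner-gray = 19756  → 22.0608 mm³


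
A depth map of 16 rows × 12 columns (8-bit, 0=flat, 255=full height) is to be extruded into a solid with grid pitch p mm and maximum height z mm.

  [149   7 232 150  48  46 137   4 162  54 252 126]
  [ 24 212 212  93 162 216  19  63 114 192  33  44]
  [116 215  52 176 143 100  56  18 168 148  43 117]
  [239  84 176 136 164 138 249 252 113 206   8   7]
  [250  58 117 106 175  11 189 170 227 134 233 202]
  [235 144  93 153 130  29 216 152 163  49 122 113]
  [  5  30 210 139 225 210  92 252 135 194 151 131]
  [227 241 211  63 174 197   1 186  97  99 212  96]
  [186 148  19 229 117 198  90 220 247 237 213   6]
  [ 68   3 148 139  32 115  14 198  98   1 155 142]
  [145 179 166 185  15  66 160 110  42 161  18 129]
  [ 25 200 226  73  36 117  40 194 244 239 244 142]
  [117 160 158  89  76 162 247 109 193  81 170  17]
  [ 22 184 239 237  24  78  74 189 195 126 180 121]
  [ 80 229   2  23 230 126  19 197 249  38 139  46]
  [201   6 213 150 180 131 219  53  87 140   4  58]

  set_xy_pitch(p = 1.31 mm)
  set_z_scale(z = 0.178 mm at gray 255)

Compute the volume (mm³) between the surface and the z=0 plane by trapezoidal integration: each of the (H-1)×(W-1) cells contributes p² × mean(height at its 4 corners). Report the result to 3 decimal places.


26.482

height_mm = gray/255 × 0.178; cell vol = 1.31² × mean(4 corners)
unit = 1.31² × 0.178 / (4×255) = 0.000299476 mm³ per gray-sum
row 0: Σ corner-gray over 11 cells = 5159  → 1.5450
row 1: Σ corner-gray over 11 cells = 5171  → 1.5486
row 2: Σ corner-gray over 11 cells = 5769  → 1.7277
row 3: Σ corner-gray over 11 cells = 6590  → 1.9735
row 4: Σ corner-gray over 11 cells = 6142  → 1.8394
row 5: Σ corner-gray over 11 cells = 6262  → 1.8753
row 6: Σ corner-gray over 11 cells = 6697  → 2.0056
row 7: Σ corner-gray over 11 cells = 6913  → 2.0703
row 8: Σ corner-gray over 11 cells = 5644  → 1.6902
row 9: Σ corner-gray over 11 cells = 4494  → 1.3458
row 10: Σ corner-gray over 11 cells = 5871  → 1.7582
row 11: Σ corner-gray over 11 cells = 6417  → 1.9217
row 12: Σ corner-gray over 11 cells = 6219  → 1.8624
row 13: Σ corner-gray over 11 cells = 5825  → 1.7444
row 14: Σ corner-gray over 11 cells = 5255  → 1.5737
Σ rows: total corner-gray = 88428  → 26.4821 mm³
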